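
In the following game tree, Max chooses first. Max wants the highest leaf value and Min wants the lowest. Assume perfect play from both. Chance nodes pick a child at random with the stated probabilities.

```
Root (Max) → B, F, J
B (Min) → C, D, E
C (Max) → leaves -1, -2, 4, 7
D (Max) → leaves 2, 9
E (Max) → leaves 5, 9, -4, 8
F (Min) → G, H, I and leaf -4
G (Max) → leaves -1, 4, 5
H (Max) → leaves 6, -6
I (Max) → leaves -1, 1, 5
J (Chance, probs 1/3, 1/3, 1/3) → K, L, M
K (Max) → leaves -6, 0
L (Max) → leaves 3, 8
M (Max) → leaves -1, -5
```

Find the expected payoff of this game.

C (Max): max(-1, -2, 4, 7) = 7
D (Max): max(2, 9) = 9
E (Max): max(5, 9, -4, 8) = 9
B (Min): min(7, 9, 9) = 7
G (Max): max(-1, 4, 5) = 5
H (Max): max(6, -6) = 6
I (Max): max(-1, 1, 5) = 5
F (Min): min(5, 6, 5, -4) = -4
K (Max): max(-6, 0) = 0
L (Max): max(3, 8) = 8
M (Max): max(-1, -5) = -1
J (Chance): 1/3·0 + 1/3·8 + 1/3·-1 = 2.33
Root (Max): max(7, -4, 2.33) = 7

7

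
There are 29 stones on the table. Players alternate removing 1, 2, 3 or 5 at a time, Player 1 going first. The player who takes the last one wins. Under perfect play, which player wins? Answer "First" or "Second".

First

W/L table (W = player to move can force a win):
i:   0  1  2  3  4  5  6  7  8  9 10 11 12 13 14 15 16 17 18 19 20 21 22 23 24 25 26 27 28 29
     L  W  W  W  L  W  W  W  L  W  W  W  L  W  W  W  L  W  W  W  L  W  W  W  L  W  W  W  L  W
Position 29 is W, so the first player wins.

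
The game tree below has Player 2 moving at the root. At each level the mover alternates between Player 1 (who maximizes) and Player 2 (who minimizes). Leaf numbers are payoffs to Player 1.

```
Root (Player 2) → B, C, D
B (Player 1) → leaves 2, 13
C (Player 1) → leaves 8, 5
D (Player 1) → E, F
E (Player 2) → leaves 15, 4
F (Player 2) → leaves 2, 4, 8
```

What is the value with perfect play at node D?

4

E: min(15, 4) = 4
F: min(2, 4, 8) = 2
D: max(4, 2) = 4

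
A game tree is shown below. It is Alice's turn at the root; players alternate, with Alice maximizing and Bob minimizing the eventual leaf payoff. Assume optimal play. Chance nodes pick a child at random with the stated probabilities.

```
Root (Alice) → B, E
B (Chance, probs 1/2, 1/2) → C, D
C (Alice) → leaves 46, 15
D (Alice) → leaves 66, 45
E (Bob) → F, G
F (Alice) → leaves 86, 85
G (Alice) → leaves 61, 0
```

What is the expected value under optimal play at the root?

61

C (Alice): max(46, 15) = 46
D (Alice): max(66, 45) = 66
B (Chance): 1/2·46 + 1/2·66 = 56
F (Alice): max(86, 85) = 86
G (Alice): max(61, 0) = 61
E (Bob): min(86, 61) = 61
Root (Alice): max(56, 61) = 61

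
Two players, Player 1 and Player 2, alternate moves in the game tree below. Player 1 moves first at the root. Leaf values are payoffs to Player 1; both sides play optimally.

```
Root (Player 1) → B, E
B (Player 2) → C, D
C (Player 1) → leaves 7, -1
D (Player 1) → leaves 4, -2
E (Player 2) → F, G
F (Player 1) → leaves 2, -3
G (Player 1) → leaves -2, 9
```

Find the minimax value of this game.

C (Player 1): max(7, -1) = 7
D (Player 1): max(4, -2) = 4
B (Player 2): min(7, 4) = 4
F (Player 1): max(2, -3) = 2
G (Player 1): max(-2, 9) = 9
E (Player 2): min(2, 9) = 2
Root (Player 1): max(4, 2) = 4

4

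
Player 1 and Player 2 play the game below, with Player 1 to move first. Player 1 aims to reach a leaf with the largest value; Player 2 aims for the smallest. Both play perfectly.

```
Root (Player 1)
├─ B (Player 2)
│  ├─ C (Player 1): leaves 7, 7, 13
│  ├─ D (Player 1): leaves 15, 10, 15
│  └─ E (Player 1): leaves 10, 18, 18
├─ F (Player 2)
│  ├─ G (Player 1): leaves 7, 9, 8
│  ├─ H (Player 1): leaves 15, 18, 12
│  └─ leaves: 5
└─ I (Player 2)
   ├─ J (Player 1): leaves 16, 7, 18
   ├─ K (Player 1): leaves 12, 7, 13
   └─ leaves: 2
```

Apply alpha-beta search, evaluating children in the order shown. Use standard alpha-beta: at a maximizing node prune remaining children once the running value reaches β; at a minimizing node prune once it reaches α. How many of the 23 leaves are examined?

C [α=-∞,β=+∞]: v=13
D [α=-∞,β=13]: v=15 after child 1 ≥ β → β-cutoff, skip 2
E [α=-∞,β=13]: v=18 after child 2 ≥ β → β-cutoff, skip 1
B [α=-∞,β=+∞]: v=13
G [α=13,β=+∞]: v=9
F [α=13,β=+∞]: v=9 after child 1 ≤ α → α-cutoff, skip 2
J [α=13,β=+∞]: v=18
K [α=13,β=18]: v=13
I [α=13,β=+∞]: v=13 after child 2 ≤ α → α-cutoff, skip 1
Root [α=-∞,β=+∞]: v=13
Leaves evaluated: 15 of 23.

15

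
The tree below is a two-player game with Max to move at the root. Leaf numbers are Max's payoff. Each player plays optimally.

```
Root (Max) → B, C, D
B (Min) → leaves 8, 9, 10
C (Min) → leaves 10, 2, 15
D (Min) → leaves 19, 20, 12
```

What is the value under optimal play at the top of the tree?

B (Min): min(8, 9, 10) = 8
C (Min): min(10, 2, 15) = 2
D (Min): min(19, 20, 12) = 12
Root (Max): max(8, 2, 12) = 12

12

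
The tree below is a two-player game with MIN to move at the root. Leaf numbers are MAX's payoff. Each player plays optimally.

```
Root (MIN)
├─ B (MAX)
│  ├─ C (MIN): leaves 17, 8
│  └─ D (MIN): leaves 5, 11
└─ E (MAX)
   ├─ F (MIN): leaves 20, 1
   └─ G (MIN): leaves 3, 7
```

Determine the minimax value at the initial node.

3

C (MIN): min(17, 8) = 8
D (MIN): min(5, 11) = 5
B (MAX): max(8, 5) = 8
F (MIN): min(20, 1) = 1
G (MIN): min(3, 7) = 3
E (MAX): max(1, 3) = 3
Root (MIN): min(8, 3) = 3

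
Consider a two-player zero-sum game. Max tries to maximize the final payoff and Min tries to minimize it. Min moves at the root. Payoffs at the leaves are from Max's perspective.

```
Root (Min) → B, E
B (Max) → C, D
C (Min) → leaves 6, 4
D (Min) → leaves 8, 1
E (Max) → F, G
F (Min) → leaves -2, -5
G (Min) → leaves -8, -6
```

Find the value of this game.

-5

C (Min): min(6, 4) = 4
D (Min): min(8, 1) = 1
B (Max): max(4, 1) = 4
F (Min): min(-2, -5) = -5
G (Min): min(-8, -6) = -8
E (Max): max(-5, -8) = -5
Root (Min): min(4, -5) = -5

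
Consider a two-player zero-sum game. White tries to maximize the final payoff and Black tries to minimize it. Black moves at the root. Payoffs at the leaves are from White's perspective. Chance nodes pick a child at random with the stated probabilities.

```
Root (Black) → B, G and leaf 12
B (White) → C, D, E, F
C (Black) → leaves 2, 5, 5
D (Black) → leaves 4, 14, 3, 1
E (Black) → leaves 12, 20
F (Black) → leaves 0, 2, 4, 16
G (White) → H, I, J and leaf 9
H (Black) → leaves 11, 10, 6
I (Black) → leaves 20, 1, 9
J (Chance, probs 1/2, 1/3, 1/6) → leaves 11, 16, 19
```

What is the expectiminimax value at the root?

C (Black): min(2, 5, 5) = 2
D (Black): min(4, 14, 3, 1) = 1
E (Black): min(12, 20) = 12
F (Black): min(0, 2, 4, 16) = 0
B (White): max(2, 1, 12, 0) = 12
H (Black): min(11, 10, 6) = 6
I (Black): min(20, 1, 9) = 1
J (Chance): 1/2·11 + 1/3·16 + 1/6·19 = 14
G (White): max(6, 1, 14, 9) = 14
Root (Black): min(12, 14, 12) = 12

12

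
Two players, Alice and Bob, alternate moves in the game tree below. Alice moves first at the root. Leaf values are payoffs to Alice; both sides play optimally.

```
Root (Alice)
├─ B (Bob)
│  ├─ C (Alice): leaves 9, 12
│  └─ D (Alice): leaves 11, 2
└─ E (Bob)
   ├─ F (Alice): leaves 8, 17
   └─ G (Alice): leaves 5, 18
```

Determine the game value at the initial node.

17

C (Alice): max(9, 12) = 12
D (Alice): max(11, 2) = 11
B (Bob): min(12, 11) = 11
F (Alice): max(8, 17) = 17
G (Alice): max(5, 18) = 18
E (Bob): min(17, 18) = 17
Root (Alice): max(11, 17) = 17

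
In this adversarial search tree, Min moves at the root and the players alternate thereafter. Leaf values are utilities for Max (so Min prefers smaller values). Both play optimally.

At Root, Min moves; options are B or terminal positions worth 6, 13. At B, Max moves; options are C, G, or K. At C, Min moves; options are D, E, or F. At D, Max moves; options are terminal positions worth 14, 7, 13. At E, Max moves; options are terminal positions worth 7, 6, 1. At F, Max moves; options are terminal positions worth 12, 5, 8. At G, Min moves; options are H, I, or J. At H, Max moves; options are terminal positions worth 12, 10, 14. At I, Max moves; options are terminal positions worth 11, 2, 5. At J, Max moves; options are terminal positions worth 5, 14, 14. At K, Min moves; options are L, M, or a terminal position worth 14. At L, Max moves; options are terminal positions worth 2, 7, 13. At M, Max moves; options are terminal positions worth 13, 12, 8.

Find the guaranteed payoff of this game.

D (Max): max(14, 7, 13) = 14
E (Max): max(7, 6, 1) = 7
F (Max): max(12, 5, 8) = 12
C (Min): min(14, 7, 12) = 7
H (Max): max(12, 10, 14) = 14
I (Max): max(11, 2, 5) = 11
J (Max): max(5, 14, 14) = 14
G (Min): min(14, 11, 14) = 11
L (Max): max(2, 7, 13) = 13
M (Max): max(13, 12, 8) = 13
K (Min): min(13, 13, 14) = 13
B (Max): max(7, 11, 13) = 13
Root (Min): min(13, 6, 13) = 6

6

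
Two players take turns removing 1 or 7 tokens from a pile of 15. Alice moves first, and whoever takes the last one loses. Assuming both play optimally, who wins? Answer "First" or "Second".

Second

Compute winning (W) and losing (L) positions by backward induction:
i:   0  1  2  3  4  5  6  7  8  9 10 11 12 13 14 15
     W  L  W  L  W  L  W  L  W  L  W  L  W  L  W  L
Position 15 is L, so the second player wins.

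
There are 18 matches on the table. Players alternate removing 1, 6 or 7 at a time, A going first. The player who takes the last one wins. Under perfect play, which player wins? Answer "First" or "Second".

First

W/L table (W = player to move can force a win):
i:   0  1  2  3  4  5  6  7  8  9 10 11 12 13 14 15 16 17 18
     L  W  L  W  L  W  W  W  W  W  W  W  L  W  L  W  L  W  W
Position 18 is W, so the first player wins.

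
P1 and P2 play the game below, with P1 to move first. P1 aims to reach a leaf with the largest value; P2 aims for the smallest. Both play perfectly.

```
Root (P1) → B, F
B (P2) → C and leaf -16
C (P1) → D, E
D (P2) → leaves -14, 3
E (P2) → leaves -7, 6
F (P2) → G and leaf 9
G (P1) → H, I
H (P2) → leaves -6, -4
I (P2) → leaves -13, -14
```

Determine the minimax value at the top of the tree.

D (P2): min(-14, 3) = -14
E (P2): min(-7, 6) = -7
C (P1): max(-14, -7) = -7
B (P2): min(-7, -16) = -16
H (P2): min(-6, -4) = -6
I (P2): min(-13, -14) = -14
G (P1): max(-6, -14) = -6
F (P2): min(-6, 9) = -6
Root (P1): max(-16, -6) = -6

-6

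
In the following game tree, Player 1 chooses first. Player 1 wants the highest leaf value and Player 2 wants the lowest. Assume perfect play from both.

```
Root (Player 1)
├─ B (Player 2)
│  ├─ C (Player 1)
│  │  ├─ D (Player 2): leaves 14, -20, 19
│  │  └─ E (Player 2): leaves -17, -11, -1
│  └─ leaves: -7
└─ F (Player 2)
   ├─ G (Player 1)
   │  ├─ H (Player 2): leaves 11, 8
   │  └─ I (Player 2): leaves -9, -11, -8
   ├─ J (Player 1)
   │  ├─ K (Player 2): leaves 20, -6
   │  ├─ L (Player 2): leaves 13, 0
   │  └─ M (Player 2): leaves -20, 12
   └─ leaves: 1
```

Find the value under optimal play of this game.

0

D (Player 2): min(14, -20, 19) = -20
E (Player 2): min(-17, -11, -1) = -17
C (Player 1): max(-20, -17) = -17
B (Player 2): min(-17, -7) = -17
H (Player 2): min(11, 8) = 8
I (Player 2): min(-9, -11, -8) = -11
G (Player 1): max(8, -11) = 8
K (Player 2): min(20, -6) = -6
L (Player 2): min(13, 0) = 0
M (Player 2): min(-20, 12) = -20
J (Player 1): max(-6, 0, -20) = 0
F (Player 2): min(8, 0, 1) = 0
Root (Player 1): max(-17, 0) = 0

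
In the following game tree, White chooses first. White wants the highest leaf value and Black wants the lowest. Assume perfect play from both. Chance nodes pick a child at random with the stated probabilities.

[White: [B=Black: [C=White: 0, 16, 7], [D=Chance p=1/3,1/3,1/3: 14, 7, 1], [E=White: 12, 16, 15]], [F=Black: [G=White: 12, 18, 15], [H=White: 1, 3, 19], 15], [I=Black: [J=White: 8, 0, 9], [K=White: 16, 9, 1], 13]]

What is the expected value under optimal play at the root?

15

C (White): max(0, 16, 7) = 16
D (Chance): 1/3·14 + 1/3·7 + 1/3·1 = 7.33
E (White): max(12, 16, 15) = 16
B (Black): min(16, 7.33, 16) = 7.33
G (White): max(12, 18, 15) = 18
H (White): max(1, 3, 19) = 19
F (Black): min(18, 19, 15) = 15
J (White): max(8, 0, 9) = 9
K (White): max(16, 9, 1) = 16
I (Black): min(9, 16, 13) = 9
Root (White): max(7.33, 15, 9) = 15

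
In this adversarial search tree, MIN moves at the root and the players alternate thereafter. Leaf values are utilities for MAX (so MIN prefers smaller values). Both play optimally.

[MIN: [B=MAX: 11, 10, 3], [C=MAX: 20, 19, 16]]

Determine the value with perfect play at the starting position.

B (MAX): max(11, 10, 3) = 11
C (MAX): max(20, 19, 16) = 20
Root (MIN): min(11, 20) = 11

11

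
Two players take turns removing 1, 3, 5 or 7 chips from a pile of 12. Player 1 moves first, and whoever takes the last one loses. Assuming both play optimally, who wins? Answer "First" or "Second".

First

Mark each pile size as W (mover wins) or L (mover loses):
i:   0  1  2  3  4  5  6  7  8  9 10 11 12
     W  L  W  L  W  L  W  L  W  L  W  L  W
Position 12 is W, so the first player wins.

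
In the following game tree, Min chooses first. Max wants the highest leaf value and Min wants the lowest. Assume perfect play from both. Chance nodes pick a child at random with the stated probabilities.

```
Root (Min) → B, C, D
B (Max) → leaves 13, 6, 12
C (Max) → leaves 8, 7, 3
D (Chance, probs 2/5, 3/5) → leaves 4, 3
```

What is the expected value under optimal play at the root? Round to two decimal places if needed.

3.4

B (Max): max(13, 6, 12) = 13
C (Max): max(8, 7, 3) = 8
D (Chance): 2/5·4 + 3/5·3 = 3.4
Root (Min): min(13, 8, 3.4) = 3.4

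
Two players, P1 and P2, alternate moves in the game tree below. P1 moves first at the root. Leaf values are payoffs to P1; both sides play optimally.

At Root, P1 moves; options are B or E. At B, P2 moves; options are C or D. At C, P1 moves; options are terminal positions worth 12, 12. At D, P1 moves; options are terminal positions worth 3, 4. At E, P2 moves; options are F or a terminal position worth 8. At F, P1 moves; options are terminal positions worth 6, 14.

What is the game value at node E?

F: max(6, 14) = 14
E: min(14, 8) = 8

8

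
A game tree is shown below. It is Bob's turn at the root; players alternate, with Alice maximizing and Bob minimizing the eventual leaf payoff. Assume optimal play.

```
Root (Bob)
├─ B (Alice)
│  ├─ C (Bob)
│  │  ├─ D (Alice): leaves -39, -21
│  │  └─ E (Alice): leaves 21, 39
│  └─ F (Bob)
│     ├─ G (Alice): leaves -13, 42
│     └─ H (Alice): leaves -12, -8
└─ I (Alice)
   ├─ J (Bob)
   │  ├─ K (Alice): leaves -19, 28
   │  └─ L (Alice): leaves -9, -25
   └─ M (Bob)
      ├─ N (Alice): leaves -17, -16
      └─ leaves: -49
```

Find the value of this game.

D (Alice): max(-39, -21) = -21
E (Alice): max(21, 39) = 39
C (Bob): min(-21, 39) = -21
G (Alice): max(-13, 42) = 42
H (Alice): max(-12, -8) = -8
F (Bob): min(42, -8) = -8
B (Alice): max(-21, -8) = -8
K (Alice): max(-19, 28) = 28
L (Alice): max(-9, -25) = -9
J (Bob): min(28, -9) = -9
N (Alice): max(-17, -16) = -16
M (Bob): min(-16, -49) = -49
I (Alice): max(-9, -49) = -9
Root (Bob): min(-8, -9) = -9

-9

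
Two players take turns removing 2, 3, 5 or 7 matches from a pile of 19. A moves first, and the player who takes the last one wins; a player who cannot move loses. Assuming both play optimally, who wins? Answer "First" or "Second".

Second

i:   0  1  2  3  4  5  6  7  8  9 10 11 12 13 14 15 16 17 18 19
     L  L  W  W  W  W  W  W  W  L  L  W  W  W  W  W  W  W  L  L
Position 19 is L, so the second player wins.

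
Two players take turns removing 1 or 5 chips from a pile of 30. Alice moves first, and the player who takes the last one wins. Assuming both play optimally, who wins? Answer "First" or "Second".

W/L table (W = player to move can force a win):
i:   0  1  2  3  4  5  6  7  8  9 10 11 12 13 14 15 16 17 18 19 20 21 22 23 24 25 26 27 28 29 30
     L  W  L  W  L  W  L  W  L  W  L  W  L  W  L  W  L  W  L  W  L  W  L  W  L  W  L  W  L  W  L
Position 30 is L, so the second player wins.

Second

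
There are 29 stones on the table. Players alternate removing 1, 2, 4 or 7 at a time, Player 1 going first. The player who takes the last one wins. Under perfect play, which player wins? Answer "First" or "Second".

Mark each pile size as W (mover wins) or L (mover loses):
i:   0  1  2  3  4  5  6  7  8  9 10 11 12 13 14 15 16 17 18 19 20 21 22 23 24 25 26 27 28 29
     L  W  W  L  W  W  L  W  W  L  W  W  L  W  W  L  W  W  L  W  W  L  W  W  L  W  W  L  W  W
Position 29 is W, so the first player wins.

First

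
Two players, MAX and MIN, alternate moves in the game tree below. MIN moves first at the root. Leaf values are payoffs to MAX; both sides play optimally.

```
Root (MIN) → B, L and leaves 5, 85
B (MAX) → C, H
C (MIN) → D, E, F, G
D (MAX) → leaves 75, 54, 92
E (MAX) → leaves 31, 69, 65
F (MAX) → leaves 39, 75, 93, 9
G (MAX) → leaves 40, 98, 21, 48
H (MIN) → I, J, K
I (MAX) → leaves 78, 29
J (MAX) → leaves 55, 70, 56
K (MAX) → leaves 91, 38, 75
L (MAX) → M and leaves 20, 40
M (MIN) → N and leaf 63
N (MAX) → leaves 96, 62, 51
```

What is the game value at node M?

63

N: max(96, 62, 51) = 96
M: min(96, 63) = 63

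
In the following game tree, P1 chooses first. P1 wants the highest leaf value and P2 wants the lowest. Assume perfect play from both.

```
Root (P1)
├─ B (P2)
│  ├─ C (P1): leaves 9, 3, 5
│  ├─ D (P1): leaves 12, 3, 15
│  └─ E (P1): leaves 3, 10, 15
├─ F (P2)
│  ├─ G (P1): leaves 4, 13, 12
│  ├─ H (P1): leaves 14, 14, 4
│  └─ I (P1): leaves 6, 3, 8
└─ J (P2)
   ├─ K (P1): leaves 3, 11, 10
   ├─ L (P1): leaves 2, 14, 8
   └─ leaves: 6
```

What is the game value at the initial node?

9

C (P1): max(9, 3, 5) = 9
D (P1): max(12, 3, 15) = 15
E (P1): max(3, 10, 15) = 15
B (P2): min(9, 15, 15) = 9
G (P1): max(4, 13, 12) = 13
H (P1): max(14, 14, 4) = 14
I (P1): max(6, 3, 8) = 8
F (P2): min(13, 14, 8) = 8
K (P1): max(3, 11, 10) = 11
L (P1): max(2, 14, 8) = 14
J (P2): min(11, 14, 6) = 6
Root (P1): max(9, 8, 6) = 9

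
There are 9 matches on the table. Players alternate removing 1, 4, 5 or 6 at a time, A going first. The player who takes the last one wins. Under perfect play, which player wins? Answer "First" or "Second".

Second

Mark each pile size as W (mover wins) or L (mover loses):
i:   0  1  2  3  4  5  6  7  8  9
     L  W  L  W  W  W  W  W  W  L
Position 9 is L, so the second player wins.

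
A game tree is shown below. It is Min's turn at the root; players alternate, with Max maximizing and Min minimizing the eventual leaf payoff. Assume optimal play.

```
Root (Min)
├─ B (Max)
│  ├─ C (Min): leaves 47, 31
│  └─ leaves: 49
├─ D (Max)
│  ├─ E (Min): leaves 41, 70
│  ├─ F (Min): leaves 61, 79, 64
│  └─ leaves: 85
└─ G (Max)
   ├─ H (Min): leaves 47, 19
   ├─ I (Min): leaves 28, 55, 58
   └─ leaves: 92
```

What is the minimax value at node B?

49

C: min(47, 31) = 31
B: max(31, 49) = 49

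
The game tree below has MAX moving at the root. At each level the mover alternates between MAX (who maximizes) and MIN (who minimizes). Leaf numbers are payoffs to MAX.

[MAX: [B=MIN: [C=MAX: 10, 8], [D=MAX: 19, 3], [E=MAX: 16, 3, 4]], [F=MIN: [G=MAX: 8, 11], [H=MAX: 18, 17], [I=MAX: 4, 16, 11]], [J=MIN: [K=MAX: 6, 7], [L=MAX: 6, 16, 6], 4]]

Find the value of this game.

11

C (MAX): max(10, 8) = 10
D (MAX): max(19, 3) = 19
E (MAX): max(16, 3, 4) = 16
B (MIN): min(10, 19, 16) = 10
G (MAX): max(8, 11) = 11
H (MAX): max(18, 17) = 18
I (MAX): max(4, 16, 11) = 16
F (MIN): min(11, 18, 16) = 11
K (MAX): max(6, 7) = 7
L (MAX): max(6, 16, 6) = 16
J (MIN): min(7, 16, 4) = 4
Root (MAX): max(10, 11, 4) = 11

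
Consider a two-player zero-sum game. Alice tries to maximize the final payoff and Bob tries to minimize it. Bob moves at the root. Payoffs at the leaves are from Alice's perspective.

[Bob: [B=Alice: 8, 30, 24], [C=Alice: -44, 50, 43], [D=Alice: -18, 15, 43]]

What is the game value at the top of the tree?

B (Alice): max(8, 30, 24) = 30
C (Alice): max(-44, 50, 43) = 50
D (Alice): max(-18, 15, 43) = 43
Root (Bob): min(30, 50, 43) = 30

30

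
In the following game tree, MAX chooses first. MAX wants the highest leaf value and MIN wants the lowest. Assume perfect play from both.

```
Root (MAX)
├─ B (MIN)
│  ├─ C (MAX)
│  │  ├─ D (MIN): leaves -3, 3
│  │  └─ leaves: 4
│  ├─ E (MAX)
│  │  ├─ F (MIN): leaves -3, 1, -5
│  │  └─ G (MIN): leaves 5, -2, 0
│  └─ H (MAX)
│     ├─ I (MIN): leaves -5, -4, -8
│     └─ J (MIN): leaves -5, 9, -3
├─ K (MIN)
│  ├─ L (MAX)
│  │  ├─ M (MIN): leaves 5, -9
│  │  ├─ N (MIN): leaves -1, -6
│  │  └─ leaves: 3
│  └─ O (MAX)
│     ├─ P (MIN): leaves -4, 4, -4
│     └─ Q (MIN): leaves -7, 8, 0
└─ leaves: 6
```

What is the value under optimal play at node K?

M: min(5, -9) = -9
N: min(-1, -6) = -6
L: max(-9, -6, 3) = 3
P: min(-4, 4, -4) = -4
Q: min(-7, 8, 0) = -7
O: max(-4, -7) = -4
K: min(3, -4) = -4

-4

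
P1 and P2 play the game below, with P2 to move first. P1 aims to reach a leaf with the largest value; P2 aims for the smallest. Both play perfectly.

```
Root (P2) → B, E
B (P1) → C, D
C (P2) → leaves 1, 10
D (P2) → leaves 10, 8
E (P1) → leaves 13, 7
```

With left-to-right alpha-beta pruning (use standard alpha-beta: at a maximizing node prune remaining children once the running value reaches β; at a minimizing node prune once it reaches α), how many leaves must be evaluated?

5

C [α=-∞,β=+∞]: v=1
D [α=1,β=+∞]: v=8
B [α=-∞,β=+∞]: v=8
E [α=-∞,β=8]: v=13 after child 1 ≥ β → β-cutoff, skip 1
Root [α=-∞,β=+∞]: v=8
Leaves evaluated: 5 of 6.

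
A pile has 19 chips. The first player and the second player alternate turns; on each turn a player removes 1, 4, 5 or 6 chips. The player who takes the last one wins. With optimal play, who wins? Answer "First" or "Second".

First

Compute winning (W) and losing (L) positions by backward induction:
i:   0  1  2  3  4  5  6  7  8  9 10 11 12 13 14 15 16 17 18 19
     L  W  L  W  W  W  W  W  W  L  W  L  W  W  W  W  W  W  L  W
Position 19 is W, so the first player wins.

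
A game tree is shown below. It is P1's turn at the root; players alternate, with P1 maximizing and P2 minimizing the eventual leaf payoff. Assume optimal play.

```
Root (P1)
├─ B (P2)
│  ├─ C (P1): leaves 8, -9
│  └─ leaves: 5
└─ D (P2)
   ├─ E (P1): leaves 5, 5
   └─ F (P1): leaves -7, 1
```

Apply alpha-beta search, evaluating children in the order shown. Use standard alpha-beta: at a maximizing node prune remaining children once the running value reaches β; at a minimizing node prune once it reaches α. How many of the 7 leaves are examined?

5

C [α=-∞,β=+∞]: v=8
B [α=-∞,β=+∞]: v=5
E [α=5,β=+∞]: v=5
D [α=5,β=+∞]: v=5 after child 1 ≤ α → α-cutoff, skip 1
Root [α=-∞,β=+∞]: v=5
Leaves evaluated: 5 of 7.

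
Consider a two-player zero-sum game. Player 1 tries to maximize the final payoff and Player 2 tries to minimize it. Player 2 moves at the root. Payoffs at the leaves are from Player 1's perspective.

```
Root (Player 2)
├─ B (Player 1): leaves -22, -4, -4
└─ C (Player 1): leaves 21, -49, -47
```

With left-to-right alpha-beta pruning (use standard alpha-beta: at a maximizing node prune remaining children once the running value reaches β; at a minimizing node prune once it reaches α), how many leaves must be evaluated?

B [α=-∞,β=+∞]: v=-4
C [α=-∞,β=-4]: v=21 after child 1 ≥ β → β-cutoff, skip 2
Root [α=-∞,β=+∞]: v=-4
Leaves evaluated: 4 of 6.

4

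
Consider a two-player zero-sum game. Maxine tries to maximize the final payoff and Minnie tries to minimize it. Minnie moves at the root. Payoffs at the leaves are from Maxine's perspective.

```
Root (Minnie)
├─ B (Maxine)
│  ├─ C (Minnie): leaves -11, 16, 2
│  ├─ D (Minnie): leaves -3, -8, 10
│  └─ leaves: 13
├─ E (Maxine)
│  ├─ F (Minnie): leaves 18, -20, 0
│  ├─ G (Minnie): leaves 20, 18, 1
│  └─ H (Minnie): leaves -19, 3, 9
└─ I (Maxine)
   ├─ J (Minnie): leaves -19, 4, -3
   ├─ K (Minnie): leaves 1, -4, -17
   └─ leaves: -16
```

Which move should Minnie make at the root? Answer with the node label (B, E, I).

C (Minnie): min(-11, 16, 2) = -11
D (Minnie): min(-3, -8, 10) = -8
B (Maxine): max(-11, -8, 13) = 13
F (Minnie): min(18, -20, 0) = -20
G (Minnie): min(20, 18, 1) = 1
H (Minnie): min(-19, 3, 9) = -19
E (Maxine): max(-20, 1, -19) = 1
J (Minnie): min(-19, 4, -3) = -19
K (Minnie): min(1, -4, -17) = -17
I (Maxine): max(-19, -17, -16) = -16
Root (Minnie): min(13, 1, -16) = -16
Minnie picks the child with the lowest value: I (value -16).

I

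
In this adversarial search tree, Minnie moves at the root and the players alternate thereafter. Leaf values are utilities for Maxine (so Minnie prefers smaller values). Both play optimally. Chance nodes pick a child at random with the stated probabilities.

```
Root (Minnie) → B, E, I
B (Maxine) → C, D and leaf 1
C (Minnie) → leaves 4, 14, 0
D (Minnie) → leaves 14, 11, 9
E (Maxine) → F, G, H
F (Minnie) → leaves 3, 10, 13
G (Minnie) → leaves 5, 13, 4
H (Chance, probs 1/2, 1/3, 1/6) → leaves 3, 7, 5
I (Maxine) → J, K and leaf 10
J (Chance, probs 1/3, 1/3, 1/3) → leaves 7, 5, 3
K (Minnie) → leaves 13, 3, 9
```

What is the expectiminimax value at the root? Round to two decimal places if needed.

4.67

C (Minnie): min(4, 14, 0) = 0
D (Minnie): min(14, 11, 9) = 9
B (Maxine): max(0, 9, 1) = 9
F (Minnie): min(3, 10, 13) = 3
G (Minnie): min(5, 13, 4) = 4
H (Chance): 1/2·3 + 1/3·7 + 1/6·5 = 4.67
E (Maxine): max(3, 4, 4.67) = 4.67
J (Chance): 1/3·7 + 1/3·5 + 1/3·3 = 5
K (Minnie): min(13, 3, 9) = 3
I (Maxine): max(5, 3, 10) = 10
Root (Minnie): min(9, 4.67, 10) = 4.67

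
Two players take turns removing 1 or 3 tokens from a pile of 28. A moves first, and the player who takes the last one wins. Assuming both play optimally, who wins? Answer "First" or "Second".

Positions where the player to move wins (W) vs loses (L):
i:   0  1  2  3  4  5  6  7  8  9 10 11 12 13 14 15 16 17 18 19 20 21 22 23 24 25 26 27 28
     L  W  L  W  L  W  L  W  L  W  L  W  L  W  L  W  L  W  L  W  L  W  L  W  L  W  L  W  L
Position 28 is L, so the second player wins.

Second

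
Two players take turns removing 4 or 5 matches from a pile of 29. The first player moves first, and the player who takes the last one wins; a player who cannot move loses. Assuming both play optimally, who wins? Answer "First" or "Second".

i:   0  1  2  3  4  5  6  7  8  9 10 11 12 13 14 15 16 17 18 19 20 21 22 23 24 25 26 27 28 29
     L  L  L  L  W  W  W  W  W  L  L  L  L  W  W  W  W  W  L  L  L  L  W  W  W  W  W  L  L  L
Position 29 is L, so the second player wins.

Second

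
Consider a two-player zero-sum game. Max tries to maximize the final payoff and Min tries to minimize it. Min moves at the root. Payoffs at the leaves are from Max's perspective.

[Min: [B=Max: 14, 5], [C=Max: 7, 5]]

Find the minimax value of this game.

B (Max): max(14, 5) = 14
C (Max): max(7, 5) = 7
Root (Min): min(14, 7) = 7

7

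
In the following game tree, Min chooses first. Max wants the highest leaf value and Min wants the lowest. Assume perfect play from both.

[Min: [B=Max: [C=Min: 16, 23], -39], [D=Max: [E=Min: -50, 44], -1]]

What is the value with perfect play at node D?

E: min(-50, 44) = -50
D: max(-50, -1) = -1

-1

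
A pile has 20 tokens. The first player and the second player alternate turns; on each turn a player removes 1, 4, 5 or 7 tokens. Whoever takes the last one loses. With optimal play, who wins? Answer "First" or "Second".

Mark each pile size as W (mover wins) or L (mover loses):
i:   0  1  2  3  4  5  6  7  8  9 10 11 12 13 14 15 16 17 18 19 20
     W  L  W  L  W  W  W  W  W  L  W  L  W  W  W  W  W  L  W  L  W
Position 20 is W, so the first player wins.

First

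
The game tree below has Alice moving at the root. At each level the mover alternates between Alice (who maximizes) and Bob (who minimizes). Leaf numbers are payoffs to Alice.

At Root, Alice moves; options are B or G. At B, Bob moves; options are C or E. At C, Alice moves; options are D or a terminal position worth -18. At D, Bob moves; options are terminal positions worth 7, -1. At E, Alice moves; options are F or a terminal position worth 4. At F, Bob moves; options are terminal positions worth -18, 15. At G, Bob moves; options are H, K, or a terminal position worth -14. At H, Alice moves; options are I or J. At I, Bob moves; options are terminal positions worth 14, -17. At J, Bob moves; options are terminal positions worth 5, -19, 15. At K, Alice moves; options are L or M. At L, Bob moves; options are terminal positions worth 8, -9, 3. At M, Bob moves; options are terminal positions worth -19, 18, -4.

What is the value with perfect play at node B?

-1

D: min(7, -1) = -1
C: max(-1, -18) = -1
F: min(-18, 15) = -18
E: max(-18, 4) = 4
B: min(-1, 4) = -1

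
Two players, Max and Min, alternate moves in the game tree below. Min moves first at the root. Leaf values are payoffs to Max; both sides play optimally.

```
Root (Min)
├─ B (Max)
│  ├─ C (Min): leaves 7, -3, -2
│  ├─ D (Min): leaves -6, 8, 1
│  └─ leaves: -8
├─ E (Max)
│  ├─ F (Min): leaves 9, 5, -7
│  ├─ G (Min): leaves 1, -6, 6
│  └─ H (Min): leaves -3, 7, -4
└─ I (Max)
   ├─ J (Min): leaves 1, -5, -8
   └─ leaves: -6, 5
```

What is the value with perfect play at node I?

J: min(1, -5, -8) = -8
I: max(-8, -6, 5) = 5

5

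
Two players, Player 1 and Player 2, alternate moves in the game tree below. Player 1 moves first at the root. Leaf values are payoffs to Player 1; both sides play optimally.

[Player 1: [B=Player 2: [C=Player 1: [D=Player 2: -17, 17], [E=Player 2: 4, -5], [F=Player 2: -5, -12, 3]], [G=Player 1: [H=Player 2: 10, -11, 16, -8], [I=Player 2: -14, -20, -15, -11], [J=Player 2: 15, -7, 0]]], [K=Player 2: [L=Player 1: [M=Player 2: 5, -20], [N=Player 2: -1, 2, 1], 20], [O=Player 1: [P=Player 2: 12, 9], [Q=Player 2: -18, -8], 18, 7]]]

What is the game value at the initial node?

D (Player 2): min(-17, 17) = -17
E (Player 2): min(4, -5) = -5
F (Player 2): min(-5, -12, 3) = -12
C (Player 1): max(-17, -5, -12) = -5
H (Player 2): min(10, -11, 16, -8) = -11
I (Player 2): min(-14, -20, -15, -11) = -20
J (Player 2): min(15, -7, 0) = -7
G (Player 1): max(-11, -20, -7) = -7
B (Player 2): min(-5, -7) = -7
M (Player 2): min(5, -20) = -20
N (Player 2): min(-1, 2, 1) = -1
L (Player 1): max(-20, -1, 20) = 20
P (Player 2): min(12, 9) = 9
Q (Player 2): min(-18, -8) = -18
O (Player 1): max(9, -18, 18, 7) = 18
K (Player 2): min(20, 18) = 18
Root (Player 1): max(-7, 18) = 18

18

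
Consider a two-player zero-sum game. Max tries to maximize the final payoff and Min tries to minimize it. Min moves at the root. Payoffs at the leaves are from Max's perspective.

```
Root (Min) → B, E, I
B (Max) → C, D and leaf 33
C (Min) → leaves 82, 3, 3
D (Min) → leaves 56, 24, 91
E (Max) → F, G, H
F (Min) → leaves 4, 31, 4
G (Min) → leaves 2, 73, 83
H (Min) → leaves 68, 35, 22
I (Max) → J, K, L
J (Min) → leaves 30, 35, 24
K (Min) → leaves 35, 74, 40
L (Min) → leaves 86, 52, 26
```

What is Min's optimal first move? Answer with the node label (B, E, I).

C (Min): min(82, 3, 3) = 3
D (Min): min(56, 24, 91) = 24
B (Max): max(3, 24, 33) = 33
F (Min): min(4, 31, 4) = 4
G (Min): min(2, 73, 83) = 2
H (Min): min(68, 35, 22) = 22
E (Max): max(4, 2, 22) = 22
J (Min): min(30, 35, 24) = 24
K (Min): min(35, 74, 40) = 35
L (Min): min(86, 52, 26) = 26
I (Max): max(24, 35, 26) = 35
Root (Min): min(33, 22, 35) = 22
Min picks the child with the lowest value: E (value 22).

E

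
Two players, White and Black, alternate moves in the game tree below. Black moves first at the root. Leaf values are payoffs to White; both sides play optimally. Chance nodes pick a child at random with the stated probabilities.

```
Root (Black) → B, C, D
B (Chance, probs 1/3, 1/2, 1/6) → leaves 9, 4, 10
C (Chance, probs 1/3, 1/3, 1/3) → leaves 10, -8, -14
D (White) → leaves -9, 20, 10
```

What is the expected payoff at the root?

B (Chance): 1/3·9 + 1/2·4 + 1/6·10 = 6.67
C (Chance): 1/3·10 + 1/3·-8 + 1/3·-14 = -4
D (White): max(-9, 20, 10) = 20
Root (Black): min(6.67, -4, 20) = -4

-4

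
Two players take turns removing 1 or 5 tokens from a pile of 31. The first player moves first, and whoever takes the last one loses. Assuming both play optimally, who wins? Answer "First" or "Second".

Mark each pile size as W (mover wins) or L (mover loses):
i:   0  1  2  3  4  5  6  7  8  9 10 11 12 13 14 15 16 17 18 19 20 21 22 23 24 25 26 27 28 29 30 31
     W  L  W  L  W  L  W  L  W  L  W  L  W  L  W  L  W  L  W  L  W  L  W  L  W  L  W  L  W  L  W  L
Position 31 is L, so the second player wins.

Second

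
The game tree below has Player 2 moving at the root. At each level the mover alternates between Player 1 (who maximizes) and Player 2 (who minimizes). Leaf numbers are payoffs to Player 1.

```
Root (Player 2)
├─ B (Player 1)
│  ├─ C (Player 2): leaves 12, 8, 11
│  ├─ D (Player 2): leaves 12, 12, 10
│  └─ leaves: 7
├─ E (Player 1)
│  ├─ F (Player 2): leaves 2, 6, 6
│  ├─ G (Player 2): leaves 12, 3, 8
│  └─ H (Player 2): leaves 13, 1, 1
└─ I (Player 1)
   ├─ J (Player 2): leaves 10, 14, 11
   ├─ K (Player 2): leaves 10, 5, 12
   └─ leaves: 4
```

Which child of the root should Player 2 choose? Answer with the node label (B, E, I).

C (Player 2): min(12, 8, 11) = 8
D (Player 2): min(12, 12, 10) = 10
B (Player 1): max(8, 10, 7) = 10
F (Player 2): min(2, 6, 6) = 2
G (Player 2): min(12, 3, 8) = 3
H (Player 2): min(13, 1, 1) = 1
E (Player 1): max(2, 3, 1) = 3
J (Player 2): min(10, 14, 11) = 10
K (Player 2): min(10, 5, 12) = 5
I (Player 1): max(10, 5, 4) = 10
Root (Player 2): min(10, 3, 10) = 3
Player 2 picks the child with the lowest value: E (value 3).

E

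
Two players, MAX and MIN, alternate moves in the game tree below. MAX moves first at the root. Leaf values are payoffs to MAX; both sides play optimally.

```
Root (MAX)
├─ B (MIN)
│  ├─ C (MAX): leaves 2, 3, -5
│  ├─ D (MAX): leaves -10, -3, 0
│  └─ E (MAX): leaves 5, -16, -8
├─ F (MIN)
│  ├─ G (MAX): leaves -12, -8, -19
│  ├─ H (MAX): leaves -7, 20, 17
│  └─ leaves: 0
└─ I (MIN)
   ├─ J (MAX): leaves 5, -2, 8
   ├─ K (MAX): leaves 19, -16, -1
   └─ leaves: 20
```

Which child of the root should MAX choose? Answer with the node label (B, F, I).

C (MAX): max(2, 3, -5) = 3
D (MAX): max(-10, -3, 0) = 0
E (MAX): max(5, -16, -8) = 5
B (MIN): min(3, 0, 5) = 0
G (MAX): max(-12, -8, -19) = -8
H (MAX): max(-7, 20, 17) = 20
F (MIN): min(-8, 20, 0) = -8
J (MAX): max(5, -2, 8) = 8
K (MAX): max(19, -16, -1) = 19
I (MIN): min(8, 19, 20) = 8
Root (MAX): max(0, -8, 8) = 8
MAX picks the child with the highest value: I (value 8).

I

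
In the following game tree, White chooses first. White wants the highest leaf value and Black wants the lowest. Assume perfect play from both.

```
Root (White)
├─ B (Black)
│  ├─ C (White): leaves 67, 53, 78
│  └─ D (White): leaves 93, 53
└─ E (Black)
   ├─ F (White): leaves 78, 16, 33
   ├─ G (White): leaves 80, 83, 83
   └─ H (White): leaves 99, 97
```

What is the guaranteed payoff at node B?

C: max(67, 53, 78) = 78
D: max(93, 53) = 93
B: min(78, 93) = 78

78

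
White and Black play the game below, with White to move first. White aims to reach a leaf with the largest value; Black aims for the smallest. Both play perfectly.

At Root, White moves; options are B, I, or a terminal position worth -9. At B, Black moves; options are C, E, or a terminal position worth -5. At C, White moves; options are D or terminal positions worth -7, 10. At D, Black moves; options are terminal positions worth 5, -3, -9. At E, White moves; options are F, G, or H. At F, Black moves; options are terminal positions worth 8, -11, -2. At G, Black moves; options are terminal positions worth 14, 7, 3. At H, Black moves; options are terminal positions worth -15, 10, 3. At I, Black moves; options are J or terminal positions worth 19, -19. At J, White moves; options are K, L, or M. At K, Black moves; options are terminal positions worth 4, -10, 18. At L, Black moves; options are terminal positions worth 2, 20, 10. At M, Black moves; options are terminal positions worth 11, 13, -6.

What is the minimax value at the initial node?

D (Black): min(5, -3, -9) = -9
C (White): max(-9, -7, 10) = 10
F (Black): min(8, -11, -2) = -11
G (Black): min(14, 7, 3) = 3
H (Black): min(-15, 10, 3) = -15
E (White): max(-11, 3, -15) = 3
B (Black): min(10, 3, -5) = -5
K (Black): min(4, -10, 18) = -10
L (Black): min(2, 20, 10) = 2
M (Black): min(11, 13, -6) = -6
J (White): max(-10, 2, -6) = 2
I (Black): min(2, 19, -19) = -19
Root (White): max(-5, -19, -9) = -5

-5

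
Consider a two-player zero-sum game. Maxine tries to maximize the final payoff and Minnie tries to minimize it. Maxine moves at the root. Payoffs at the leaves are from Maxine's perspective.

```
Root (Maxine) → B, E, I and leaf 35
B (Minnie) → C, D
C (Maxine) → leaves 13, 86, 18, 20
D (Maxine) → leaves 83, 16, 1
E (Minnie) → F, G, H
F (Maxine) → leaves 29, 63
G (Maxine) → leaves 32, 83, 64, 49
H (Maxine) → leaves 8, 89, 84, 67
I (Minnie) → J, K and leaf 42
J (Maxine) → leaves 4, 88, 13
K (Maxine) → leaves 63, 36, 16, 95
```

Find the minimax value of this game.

83

C (Maxine): max(13, 86, 18, 20) = 86
D (Maxine): max(83, 16, 1) = 83
B (Minnie): min(86, 83) = 83
F (Maxine): max(29, 63) = 63
G (Maxine): max(32, 83, 64, 49) = 83
H (Maxine): max(8, 89, 84, 67) = 89
E (Minnie): min(63, 83, 89) = 63
J (Maxine): max(4, 88, 13) = 88
K (Maxine): max(63, 36, 16, 95) = 95
I (Minnie): min(88, 95, 42) = 42
Root (Maxine): max(83, 63, 42, 35) = 83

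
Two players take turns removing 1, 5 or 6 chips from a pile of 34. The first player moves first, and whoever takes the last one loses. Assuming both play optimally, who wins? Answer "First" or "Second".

i:   0  1  2  3  4  5  6  7  8  9 10 11 12 13 14 15 16 17 18 19 20 21 22 23 24 25 26 27 28 29 30 31 32 33 34
     W  L  W  L  W  L  W  W  W  W  W  W  L  W  L  W  L  W  W  W  W  W  W  L  W  L  W  L  W  W  W  W  W  W  L
Position 34 is L, so the second player wins.

Second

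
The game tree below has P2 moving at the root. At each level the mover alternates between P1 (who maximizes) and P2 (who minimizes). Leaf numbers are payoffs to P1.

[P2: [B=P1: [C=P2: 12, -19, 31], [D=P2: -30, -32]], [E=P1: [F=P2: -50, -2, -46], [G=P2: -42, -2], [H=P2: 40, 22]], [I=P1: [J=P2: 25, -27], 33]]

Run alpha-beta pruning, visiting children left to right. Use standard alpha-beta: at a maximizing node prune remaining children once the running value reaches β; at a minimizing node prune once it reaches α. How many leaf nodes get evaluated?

14

C [α=-∞,β=+∞]: v=-19
D [α=-19,β=+∞]: v=-30 after child 1 ≤ α → α-cutoff, skip 1
B [α=-∞,β=+∞]: v=-19
F [α=-∞,β=-19]: v=-50
G [α=-50,β=-19]: v=-42
H [α=-42,β=-19]: v=22
E [α=-∞,β=-19]: v=22
J [α=-∞,β=-19]: v=-27
I [α=-∞,β=-19]: v=33
Root [α=-∞,β=+∞]: v=-19
Leaves evaluated: 14 of 15.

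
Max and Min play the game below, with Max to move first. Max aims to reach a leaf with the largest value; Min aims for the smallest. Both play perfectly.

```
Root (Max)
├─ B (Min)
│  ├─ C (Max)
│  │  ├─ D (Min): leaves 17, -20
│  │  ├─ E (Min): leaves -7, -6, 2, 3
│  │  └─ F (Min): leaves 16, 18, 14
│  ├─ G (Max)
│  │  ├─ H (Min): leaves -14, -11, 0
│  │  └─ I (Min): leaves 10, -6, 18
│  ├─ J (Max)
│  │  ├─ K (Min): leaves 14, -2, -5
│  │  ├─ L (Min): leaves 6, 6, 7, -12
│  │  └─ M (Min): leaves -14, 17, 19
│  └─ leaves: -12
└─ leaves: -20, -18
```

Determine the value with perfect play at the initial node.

D (Min): min(17, -20) = -20
E (Min): min(-7, -6, 2, 3) = -7
F (Min): min(16, 18, 14) = 14
C (Max): max(-20, -7, 14) = 14
H (Min): min(-14, -11, 0) = -14
I (Min): min(10, -6, 18) = -6
G (Max): max(-14, -6) = -6
K (Min): min(14, -2, -5) = -5
L (Min): min(6, 6, 7, -12) = -12
M (Min): min(-14, 17, 19) = -14
J (Max): max(-5, -12, -14) = -5
B (Min): min(14, -6, -5, -12) = -12
Root (Max): max(-12, -20, -18) = -12

-12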